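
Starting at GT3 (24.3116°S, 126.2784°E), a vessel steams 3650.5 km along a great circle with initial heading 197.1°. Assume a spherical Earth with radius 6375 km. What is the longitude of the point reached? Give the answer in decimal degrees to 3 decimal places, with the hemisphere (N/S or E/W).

110.199°E

δ = d/R = 3650.5/6375 = 0.572627 rad
φ₂ = arcsin(sin φ₁ cos δ + cos φ₁ sin δ cos θ)
   = arcsin(-0.41170·0.84048 + 0.91132·0.54184·-0.95579) = -54.88382°
λ₂ = λ₁ + atan2(sin θ sin δ cos φ₁, cos δ − sin φ₁ sin φ₂) = 110.19892°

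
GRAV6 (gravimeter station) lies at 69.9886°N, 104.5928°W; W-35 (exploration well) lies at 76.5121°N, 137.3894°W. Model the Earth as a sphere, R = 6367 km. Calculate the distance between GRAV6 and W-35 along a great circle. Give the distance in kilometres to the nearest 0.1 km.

Δφ = 6.5235°,  Δλ = -32.7966°
a = sin²(Δφ/2) + cos φ₁ cos φ₂ sin²(Δλ/2) = 0.009599
c = 2·arcsin(√a) = 0.196261 rad = 11.2449°
d = R·c = 6367 × 0.196261 = 1249.6 km

1249.6 km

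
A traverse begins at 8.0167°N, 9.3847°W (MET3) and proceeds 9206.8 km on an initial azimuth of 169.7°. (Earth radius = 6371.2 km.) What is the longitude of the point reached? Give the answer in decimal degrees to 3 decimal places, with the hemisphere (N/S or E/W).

δ = d/R = 9206.8/6371.2 = 1.445065 rad
φ₂ = arcsin(sin φ₁ cos δ + cos φ₁ sin δ cos θ)
   = arcsin(0.13946·0.12540 + 0.99023·0.99211·-0.98389) = -71.63904°
λ₂ = λ₁ + atan2(sin θ sin δ cos φ₁, cos δ − sin φ₁ sin φ₂) = 24.88859°

24.889°E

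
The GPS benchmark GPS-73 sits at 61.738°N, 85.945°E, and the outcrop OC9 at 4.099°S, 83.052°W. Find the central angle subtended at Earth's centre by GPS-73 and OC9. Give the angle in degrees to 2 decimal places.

Δφ = -65.8370°,  Δλ = -168.9970°
a = sin²(Δφ/2) + cos φ₁ cos φ₂ sin²(Δλ/2) = 0.763285
c = 2·arcsin(√a) = 2.125357 rad = 121.7740°

121.77°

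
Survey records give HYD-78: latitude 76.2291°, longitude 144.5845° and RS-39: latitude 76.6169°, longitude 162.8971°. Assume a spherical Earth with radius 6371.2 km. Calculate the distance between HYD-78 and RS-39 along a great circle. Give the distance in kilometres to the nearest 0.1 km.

478.0 km

Δφ = 0.3878°,  Δλ = 18.3126°
a = sin²(Δφ/2) + cos φ₁ cos φ₂ sin²(Δλ/2) = 0.001407
c = 2·arcsin(√a) = 0.075027 rad = 4.2987°
d = R·c = 6371.2 × 0.075027 = 478.0 km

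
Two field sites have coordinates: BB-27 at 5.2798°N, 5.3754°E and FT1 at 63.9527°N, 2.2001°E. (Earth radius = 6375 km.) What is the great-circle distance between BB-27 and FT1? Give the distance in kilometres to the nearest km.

6533 km

Δφ = 58.6729°,  Δλ = -3.1753°
a = sin²(Δφ/2) + cos φ₁ cos φ₂ sin²(Δλ/2) = 0.240374
c = 2·arcsin(√a) = 1.024821 rad = 58.7179°
d = R·c = 6375 × 1.024821 = 6533.2 km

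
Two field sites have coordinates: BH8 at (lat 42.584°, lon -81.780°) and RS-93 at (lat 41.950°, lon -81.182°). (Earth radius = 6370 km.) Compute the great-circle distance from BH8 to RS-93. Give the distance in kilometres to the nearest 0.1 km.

86.0 km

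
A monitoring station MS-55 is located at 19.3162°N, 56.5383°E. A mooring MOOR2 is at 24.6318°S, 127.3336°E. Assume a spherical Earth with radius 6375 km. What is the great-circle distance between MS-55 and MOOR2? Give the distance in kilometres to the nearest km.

9091 km

Δφ = -43.9480°,  Δλ = 70.7953°
a = sin²(Δφ/2) + cos φ₁ cos φ₂ sin²(Δλ/2) = 0.427843
c = 2·arcsin(√a) = 1.425976 rad = 81.7024°
d = R·c = 6375 × 1.425976 = 9090.6 km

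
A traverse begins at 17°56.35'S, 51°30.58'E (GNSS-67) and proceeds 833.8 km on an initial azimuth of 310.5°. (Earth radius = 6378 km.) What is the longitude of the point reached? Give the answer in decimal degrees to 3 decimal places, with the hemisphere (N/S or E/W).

45.671°E

GNSS-67: φ = -17.93917°, λ = +51.50967°
δ = d/R = 833.8/6378 = 0.130731 rad
φ₂ = arcsin(sin φ₁ cos δ + cos φ₁ sin δ cos θ)
   = arcsin(-0.30801·0.99147 + 0.95138·0.13036·0.64945) = -12.99309°
λ₂ = λ₁ + atan2(sin θ sin δ cos φ₁, cos δ − sin φ₁ sin φ₂) = 45.67087°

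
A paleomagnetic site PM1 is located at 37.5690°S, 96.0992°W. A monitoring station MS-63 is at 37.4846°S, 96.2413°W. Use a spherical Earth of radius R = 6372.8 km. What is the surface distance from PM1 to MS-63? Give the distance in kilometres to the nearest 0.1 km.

15.7 km

Δφ = 0.0844°,  Δλ = -0.1421°
a = sin²(Δφ/2) + cos φ₁ cos φ₂ sin²(Δλ/2) = 0.000002
c = 2·arcsin(√a) = 0.002457 rad = 0.1408°
d = R·c = 6372.8 × 0.002457 = 15.7 km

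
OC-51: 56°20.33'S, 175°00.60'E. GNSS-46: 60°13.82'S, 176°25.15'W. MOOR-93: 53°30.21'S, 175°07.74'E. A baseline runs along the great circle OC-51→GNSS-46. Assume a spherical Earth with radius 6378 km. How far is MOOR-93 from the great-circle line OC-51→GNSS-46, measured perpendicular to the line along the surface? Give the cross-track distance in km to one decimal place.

OC-51: φ = -56.33883°, λ = +175.01000°
GNSS-46: φ = -60.23033°, λ = -176.41917°
MOOR-93: φ = -53.50350°, λ = +175.12900°
δ₁₃ = central angle OC-51→MOOR-93 = 0.049500 rad  (haversine)
θ₁₃ = bearing OC-51→MOOR-93 = 1.431°,  θ₁₂ = bearing OC-51→GNSS-46 = 134.408°
dₓₜ = R·arcsin(sin δ₁₃ · sin(θ₁₃ − θ₁₂)) = 6378·arcsin(0.04948·sin(-132.977°)) = -230.940 km
|dₓₜ| = 230.940 km

230.9 km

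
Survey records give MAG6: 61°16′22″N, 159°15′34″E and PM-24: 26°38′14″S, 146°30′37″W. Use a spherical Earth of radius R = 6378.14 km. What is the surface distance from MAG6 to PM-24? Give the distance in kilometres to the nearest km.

MAG6: φ = +61.27278°, λ = +159.25944°
PM-24: φ = -26.63722°, λ = -146.51028°
Δφ = -87.9100°,  Δλ = 54.2303°
a = sin²(Δφ/2) + cos φ₁ cos φ₂ sin²(Δλ/2) = 0.571014
c = 2·arcsin(√a) = 1.713306 rad = 98.1652°
d = R·c = 6378.14 × 1.713306 = 10927.7 km

10928 km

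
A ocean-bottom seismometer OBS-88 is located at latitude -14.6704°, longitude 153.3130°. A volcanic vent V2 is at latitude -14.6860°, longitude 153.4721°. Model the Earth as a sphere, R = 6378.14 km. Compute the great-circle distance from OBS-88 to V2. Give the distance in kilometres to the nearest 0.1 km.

17.2 km

Δφ = -0.0156°,  Δλ = 0.1591°
a = sin²(Δφ/2) + cos φ₁ cos φ₂ sin²(Δλ/2) = 0.000002
c = 2·arcsin(√a) = 0.002700 rad = 0.1547°
d = R·c = 6378.14 × 0.002700 = 17.2 km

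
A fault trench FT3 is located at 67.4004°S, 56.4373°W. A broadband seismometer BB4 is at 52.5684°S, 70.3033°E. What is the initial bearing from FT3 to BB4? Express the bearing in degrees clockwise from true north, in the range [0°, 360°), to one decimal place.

142.8°

Δλ = 126.7406°
y = sin Δλ · cos φ₂ = 0.487073
x = cos φ₁ sin φ₂ − sin φ₁ cos φ₂ cos Δλ = -0.640827
θ = atan2(y, x) = 142.7627° → 142.7627° (mod 360°)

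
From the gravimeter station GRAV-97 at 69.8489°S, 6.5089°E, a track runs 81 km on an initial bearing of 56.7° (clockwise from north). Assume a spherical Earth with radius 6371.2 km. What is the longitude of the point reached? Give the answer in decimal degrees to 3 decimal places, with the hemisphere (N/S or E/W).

δ = d/R = 81/6371.2 = 0.012713 rad
φ₂ = arcsin(sin φ₁ cos δ + cos φ₁ sin δ cos θ)
   = arcsin(-0.93879·0.99992 + 0.34450·0.01271·0.54902) = -69.44034°
λ₂ = λ₁ + atan2(sin θ sin δ cos φ₁, cos δ − sin φ₁ sin φ₂) = 8.24276°

8.243°E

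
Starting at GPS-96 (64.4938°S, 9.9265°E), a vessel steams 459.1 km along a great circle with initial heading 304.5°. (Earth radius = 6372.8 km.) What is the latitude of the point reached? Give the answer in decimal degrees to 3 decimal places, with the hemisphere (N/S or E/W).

δ = d/R = 459.1/6372.8 = 0.072041 rad
φ₂ = arcsin(sin φ₁ cos δ + cos φ₁ sin δ cos θ)
   = arcsin(-0.90254·0.99741 + 0.43061·0.07198·0.56641) = -61.96276°
λ₂ = λ₁ + atan2(sin θ sin δ cos φ₁, cos δ − sin φ₁ sin φ₂) = 2.67651°

61.963°S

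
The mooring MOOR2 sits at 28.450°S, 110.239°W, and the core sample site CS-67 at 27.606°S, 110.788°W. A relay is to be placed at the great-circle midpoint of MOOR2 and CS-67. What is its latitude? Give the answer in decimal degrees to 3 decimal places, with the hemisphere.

Bx = cos φ₂ cos Δλ = 0.886114,  By = cos φ₂ sin Δλ = -0.008491
φₘ = atan2(sin φ₁ + sin φ₂, √((cos φ₁ + Bx)² + By²)) = -28.02827°
λₘ = λ₁ + atan2(By, cos φ₁ + Bx) = -110.51458°

28.028°S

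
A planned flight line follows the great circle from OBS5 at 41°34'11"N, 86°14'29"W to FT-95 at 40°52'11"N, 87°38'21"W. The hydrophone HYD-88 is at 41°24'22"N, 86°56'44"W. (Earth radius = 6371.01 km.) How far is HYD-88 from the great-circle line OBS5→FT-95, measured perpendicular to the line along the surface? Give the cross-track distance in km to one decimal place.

17.1 km

OBS5: φ = +41.56972°, λ = -86.24139°
FT-95: φ = +40.86972°, λ = -87.63917°
HYD-88: φ = +41.40611°, λ = -86.94556°
δ₁₃ = central angle OBS5→HYD-88 = 0.009639 rad  (haversine)
θ₁₃ = bearing OBS5→HYD-88 = 253.001°,  θ₁₂ = bearing OBS5→FT-95 = 236.807°
dₓₜ = R·arcsin(sin δ₁₃ · sin(θ₁₃ − θ₁₂)) = 6371.01·arcsin(0.00964·sin(16.194°)) = 17.127 km
|dₓₜ| = 17.127 km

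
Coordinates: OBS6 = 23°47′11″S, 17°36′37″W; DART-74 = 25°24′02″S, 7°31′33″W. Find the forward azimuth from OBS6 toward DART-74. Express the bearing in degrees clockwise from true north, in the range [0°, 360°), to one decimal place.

OBS6: φ = -23.78639°, λ = -17.61028°
DART-74: φ = -25.40056°, λ = -7.52583°
Δλ = 10.0844°
y = sin Δλ · cos φ₂ = 0.158173
x = cos φ₁ sin φ₂ − sin φ₁ cos φ₂ cos Δλ = -0.033798
θ = atan2(y, x) = 102.0613° → 102.0613° (mod 360°)

102.1°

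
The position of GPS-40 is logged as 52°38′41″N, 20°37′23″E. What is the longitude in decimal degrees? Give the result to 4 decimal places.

20.6231°E

20° + 37′/60 + 23″/3600 = 20 + 0.61667 + 0.00639 = 20.6231°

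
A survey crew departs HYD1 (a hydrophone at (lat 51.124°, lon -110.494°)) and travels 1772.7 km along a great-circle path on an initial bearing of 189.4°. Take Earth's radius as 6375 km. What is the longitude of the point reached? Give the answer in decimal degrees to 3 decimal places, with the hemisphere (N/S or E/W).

δ = d/R = 1772.7/6375 = 0.278071 rad
φ₂ = arcsin(sin φ₁ cos δ + cos φ₁ sin δ cos θ)
   = arcsin(0.77851·0.96159 + 0.62764·0.27450·-0.98657) = 35.35409°
λ₂ = λ₁ + atan2(sin θ sin δ cos φ₁, cos δ − sin φ₁ sin φ₂) = -113.64514°

113.645°W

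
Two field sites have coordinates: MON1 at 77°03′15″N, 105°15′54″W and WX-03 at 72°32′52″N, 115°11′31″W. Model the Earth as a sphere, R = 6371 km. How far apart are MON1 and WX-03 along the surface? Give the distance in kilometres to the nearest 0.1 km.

MON1: φ = +77.05417°, λ = -105.26500°
WX-03: φ = +72.54778°, λ = -115.19194°
Δφ = -4.5064°,  Δλ = -9.9269°
a = sin²(Δφ/2) + cos φ₁ cos φ₂ sin²(Δλ/2) = 0.002049
c = 2·arcsin(√a) = 0.090556 rad = 5.1884°
d = R·c = 6371 × 0.090556 = 576.9 km

576.9 km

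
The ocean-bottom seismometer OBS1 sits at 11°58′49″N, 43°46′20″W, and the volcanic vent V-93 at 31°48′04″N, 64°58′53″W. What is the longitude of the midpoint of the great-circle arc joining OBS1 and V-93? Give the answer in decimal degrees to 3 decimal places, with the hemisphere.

OBS1: φ = +11.98028°, λ = -43.77222°
V-93: φ = +31.80111°, λ = -64.98139°
Bx = cos φ₂ cos Δλ = 0.792316,  By = cos φ₂ sin Δλ = -0.307465
φₘ = atan2(sin φ₁ + sin φ₂, √((cos φ₁ + Bx)² + By²)) = 22.23255°
λₘ = λ₁ + atan2(By, cos φ₁ + Bx) = -53.62377°

53.624°W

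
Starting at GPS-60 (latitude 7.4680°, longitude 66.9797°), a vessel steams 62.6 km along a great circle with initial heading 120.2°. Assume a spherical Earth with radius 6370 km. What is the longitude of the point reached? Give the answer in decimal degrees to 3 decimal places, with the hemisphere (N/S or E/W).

δ = d/R = 62.6/6370 = 0.009827 rad
φ₂ = arcsin(sin φ₁ cos δ + cos φ₁ sin δ cos θ)
   = arcsin(0.12997·0.99995 + 0.99152·0.00983·-0.50302) = 7.18450°
λ₂ = λ₁ + atan2(sin θ sin δ cos φ₁, cos δ − sin φ₁ sin φ₂) = 67.47019°

67.470°E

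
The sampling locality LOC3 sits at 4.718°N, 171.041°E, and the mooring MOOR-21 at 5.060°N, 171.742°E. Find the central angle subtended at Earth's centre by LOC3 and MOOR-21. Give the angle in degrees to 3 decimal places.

0.778°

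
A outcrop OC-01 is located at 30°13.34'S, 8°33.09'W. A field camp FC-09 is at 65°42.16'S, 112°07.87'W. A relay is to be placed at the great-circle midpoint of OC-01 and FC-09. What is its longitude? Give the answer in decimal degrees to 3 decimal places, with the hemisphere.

36.078°W

OC-01: φ = -30.22233°, λ = -8.55150°
FC-09: φ = -65.70267°, λ = -112.13117°
Bx = cos φ₂ cos Δλ = -0.096612,  By = cos φ₂ sin Δλ = -0.399969
φₘ = atan2(sin φ₁ + sin φ₂, √((cos φ₁ + Bx)² + By²)) = -58.54541°
λₘ = λ₁ + atan2(By, cos φ₁ + Bx) = -36.07801°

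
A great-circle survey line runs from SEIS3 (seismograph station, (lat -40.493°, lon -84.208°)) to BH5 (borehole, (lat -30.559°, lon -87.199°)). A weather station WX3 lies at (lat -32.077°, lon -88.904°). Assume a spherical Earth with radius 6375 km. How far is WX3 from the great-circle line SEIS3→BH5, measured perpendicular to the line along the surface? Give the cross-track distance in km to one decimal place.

δ₁₃ = central angle SEIS3→WX3 = 0.160994 rad  (haversine)
θ₁₃ = bearing SEIS3→WX3 = 334.358°,  θ₁₂ = bearing SEIS3→BH5 = 345.340°
dₓₜ = R·arcsin(sin δ₁₃ · sin(θ₁₃ − θ₁₂)) = 6375·arcsin(0.16030·sin(-10.982°)) = -194.705 km
|dₓₜ| = 194.705 km

194.7 km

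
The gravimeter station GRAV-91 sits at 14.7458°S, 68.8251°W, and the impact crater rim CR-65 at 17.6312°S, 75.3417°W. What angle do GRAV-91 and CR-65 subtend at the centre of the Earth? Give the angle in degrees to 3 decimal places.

6.890°

Δφ = -2.8854°,  Δλ = -6.5166°
a = sin²(Δφ/2) + cos φ₁ cos φ₂ sin²(Δλ/2) = 0.003611
c = 2·arcsin(√a) = 0.120260 rad = 6.8904°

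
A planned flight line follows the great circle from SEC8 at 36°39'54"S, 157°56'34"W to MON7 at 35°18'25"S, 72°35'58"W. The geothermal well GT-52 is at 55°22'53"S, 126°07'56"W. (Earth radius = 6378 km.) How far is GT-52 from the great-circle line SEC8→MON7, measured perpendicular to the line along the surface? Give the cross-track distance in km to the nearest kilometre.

SEC8: φ = -36.66500°, λ = -157.94278°
MON7: φ = -35.30694°, λ = -72.59944°
GT-52: φ = -55.38139°, λ = -126.13222°
δ₁₃ = central angle SEC8→GT-52 = 0.497728 rad  (haversine)
θ₁₃ = bearing SEC8→GT-52 = 141.154°,  θ₁₂ = bearing SEC8→MON7 = 117.535°
dₓₜ = R·arcsin(sin δ₁₃ · sin(θ₁₃ − θ₁₂)) = 6378·arcsin(0.47743·sin(23.619°)) = 1227.590 km
|dₓₜ| = 1227.590 km

1228 km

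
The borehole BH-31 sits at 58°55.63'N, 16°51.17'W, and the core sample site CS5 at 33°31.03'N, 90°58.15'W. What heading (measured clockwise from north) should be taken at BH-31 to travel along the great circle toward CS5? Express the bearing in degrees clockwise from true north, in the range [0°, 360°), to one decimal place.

276.4°

BH-31: φ = +58.92717°, λ = -16.85283°
CS5: φ = +33.51717°, λ = -90.96917°
Δλ = -74.1163°
y = sin Δλ · cos φ₂ = -0.801888
x = cos φ₁ sin φ₂ − sin φ₁ cos φ₂ cos Δλ = 0.089563
θ = atan2(y, x) = -83.6271° → 276.3729° (mod 360°)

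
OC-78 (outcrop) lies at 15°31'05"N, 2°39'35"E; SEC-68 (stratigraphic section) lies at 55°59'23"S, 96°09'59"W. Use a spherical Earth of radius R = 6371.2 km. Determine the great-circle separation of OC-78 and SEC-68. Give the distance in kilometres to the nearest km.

OC-78: φ = +15.51806°, λ = +2.65972°
SEC-68: φ = -55.98972°, λ = -96.16639°
Δφ = -71.5078°,  Δλ = -98.8261°
a = sin²(Δφ/2) + cos φ₁ cos φ₂ sin²(Δλ/2) = 0.652235
c = 2·arcsin(√a) = 1.880179 rad = 107.7263°
d = R·c = 6371.2 × 1.880179 = 11979.0 km

11979 km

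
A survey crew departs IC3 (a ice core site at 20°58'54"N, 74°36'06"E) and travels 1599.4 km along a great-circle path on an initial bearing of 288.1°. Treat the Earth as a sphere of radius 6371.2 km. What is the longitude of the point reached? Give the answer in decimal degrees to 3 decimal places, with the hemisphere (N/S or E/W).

59.530°E

IC3: φ = +20.98167°, λ = +74.60167°
δ = d/R = 1599.4/6371.2 = 0.251036 rad
φ₂ = arcsin(sin φ₁ cos δ + cos φ₁ sin δ cos θ)
   = arcsin(0.35807·0.96866 + 0.93370·0.24841·0.31068) = 24.76535°
λ₂ = λ₁ + atan2(sin θ sin δ cos φ₁, cos δ − sin φ₁ sin φ₂) = 59.52983°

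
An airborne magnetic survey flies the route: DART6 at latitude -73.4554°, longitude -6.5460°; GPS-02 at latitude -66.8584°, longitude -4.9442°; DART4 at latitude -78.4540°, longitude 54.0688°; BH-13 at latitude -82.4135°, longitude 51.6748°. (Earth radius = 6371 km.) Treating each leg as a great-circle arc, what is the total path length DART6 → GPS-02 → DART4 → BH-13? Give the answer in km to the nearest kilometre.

3370 km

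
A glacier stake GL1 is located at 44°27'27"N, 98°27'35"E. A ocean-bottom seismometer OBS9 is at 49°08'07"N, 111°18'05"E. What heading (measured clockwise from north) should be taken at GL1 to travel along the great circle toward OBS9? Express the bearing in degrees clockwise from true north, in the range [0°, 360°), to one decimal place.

57.4°

GL1: φ = +44.45750°, λ = +98.45972°
OBS9: φ = +49.13528°, λ = +111.30139°
Δλ = 12.8417°
y = sin Δλ · cos φ₂ = 0.145418
x = cos φ₁ sin φ₂ − sin φ₁ cos φ₂ cos Δλ = 0.093013
θ = atan2(y, x) = 57.3958° → 57.3958° (mod 360°)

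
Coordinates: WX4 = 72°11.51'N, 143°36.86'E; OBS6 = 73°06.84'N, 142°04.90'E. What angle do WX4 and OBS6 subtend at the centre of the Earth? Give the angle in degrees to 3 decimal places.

WX4: φ = +72.19183°, λ = +143.61433°
OBS6: φ = +73.11400°, λ = +142.08167°
Δφ = 0.9222°,  Δλ = -1.5327°
a = sin²(Δφ/2) + cos φ₁ cos φ₂ sin²(Δλ/2) = 0.000081
c = 2·arcsin(√a) = 0.017961 rad = 1.0291°

1.029°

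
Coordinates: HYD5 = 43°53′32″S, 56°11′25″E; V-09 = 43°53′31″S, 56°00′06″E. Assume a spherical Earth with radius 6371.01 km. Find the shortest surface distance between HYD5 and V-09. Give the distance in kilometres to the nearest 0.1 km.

HYD5: φ = -43.89222°, λ = +56.19028°
V-09: φ = -43.89194°, λ = +56.00167°
Δφ = 0.0003°,  Δλ = -0.1886°
a = sin²(Δφ/2) + cos φ₁ cos φ₂ sin²(Δλ/2) = 0.000001
c = 2·arcsin(√a) = 0.002372 rad = 0.1359°
d = R·c = 6371.01 × 0.002372 = 15.1 km

15.1 km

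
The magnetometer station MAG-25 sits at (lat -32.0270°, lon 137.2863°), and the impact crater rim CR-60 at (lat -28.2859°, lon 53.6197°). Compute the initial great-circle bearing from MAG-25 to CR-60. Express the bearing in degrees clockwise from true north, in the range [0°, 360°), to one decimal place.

Δλ = -83.6666°
y = sin Δλ · cos φ₂ = -0.875220
x = cos φ₁ sin φ₂ − sin φ₁ cos φ₂ cos Δλ = -0.350231
θ = atan2(y, x) = -111.8095° → 248.1905° (mod 360°)

248.2°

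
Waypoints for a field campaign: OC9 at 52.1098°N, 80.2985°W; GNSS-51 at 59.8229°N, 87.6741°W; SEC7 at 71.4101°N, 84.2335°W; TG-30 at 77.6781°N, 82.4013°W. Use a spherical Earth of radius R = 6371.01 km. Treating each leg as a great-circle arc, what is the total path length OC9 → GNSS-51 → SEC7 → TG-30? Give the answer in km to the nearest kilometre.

OC9→GNSS-51: c = 0.152475 rad, d = 971.42 km
GNSS-51→SEC7: c = 0.203668 rad, d = 1297.57 km
SEC7→TG-30: c = 0.109715 rad, d = 699.00 km
Total = 971.42 + 1297.57 + 699.00 = 2967.99 km

2968 km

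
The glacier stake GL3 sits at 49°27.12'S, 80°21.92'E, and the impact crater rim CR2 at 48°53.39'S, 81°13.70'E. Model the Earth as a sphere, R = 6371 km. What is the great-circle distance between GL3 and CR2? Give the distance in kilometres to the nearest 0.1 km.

88.6 km

GL3: φ = -49.45200°, λ = +80.36533°
CR2: φ = -48.88983°, λ = +81.22833°
Δφ = 0.5622°,  Δλ = 0.8630°
a = sin²(Δφ/2) + cos φ₁ cos φ₂ sin²(Δλ/2) = 0.000048
c = 2·arcsin(√a) = 0.013901 rad = 0.7965°
d = R·c = 6371 × 0.013901 = 88.6 km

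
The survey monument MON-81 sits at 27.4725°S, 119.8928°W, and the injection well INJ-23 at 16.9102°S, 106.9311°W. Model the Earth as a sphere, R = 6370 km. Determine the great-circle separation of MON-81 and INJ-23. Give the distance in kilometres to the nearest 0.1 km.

Δφ = 10.5623°,  Δλ = 12.9617°
a = sin²(Δφ/2) + cos φ₁ cos φ₂ sin²(Δλ/2) = 0.019286
c = 2·arcsin(√a) = 0.278652 rad = 15.9656°
d = R·c = 6370 × 0.278652 = 1775.0 km

1775.0 km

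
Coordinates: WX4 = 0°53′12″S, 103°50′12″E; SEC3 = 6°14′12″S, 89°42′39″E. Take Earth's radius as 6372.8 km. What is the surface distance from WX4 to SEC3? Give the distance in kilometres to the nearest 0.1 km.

1676.7 km

WX4: φ = -0.88667°, λ = +103.83667°
SEC3: φ = -6.23667°, λ = +89.71083°
Δφ = -5.3500°,  Δλ = -14.1258°
a = sin²(Δφ/2) + cos φ₁ cos φ₂ sin²(Δλ/2) = 0.017206
c = 2·arcsin(√a) = 0.263100 rad = 15.0745°
d = R·c = 6372.8 × 0.263100 = 1676.7 km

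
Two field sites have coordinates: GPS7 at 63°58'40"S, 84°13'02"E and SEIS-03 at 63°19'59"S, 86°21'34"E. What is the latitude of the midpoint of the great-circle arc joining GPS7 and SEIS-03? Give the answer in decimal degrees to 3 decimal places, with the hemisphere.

63.659°S

GPS7: φ = -63.97778°, λ = +84.21722°
SEIS-03: φ = -63.33306°, λ = +86.35944°
Bx = cos φ₂ cos Δλ = 0.448490,  By = cos φ₂ sin Δλ = 0.016776
φₘ = atan2(sin φ₁ + sin φ₂, √((cos φ₁ + Bx)² + By²)) = -63.65940°
λₘ = λ₁ + atan2(By, cos φ₁ + Bx) = 85.30050°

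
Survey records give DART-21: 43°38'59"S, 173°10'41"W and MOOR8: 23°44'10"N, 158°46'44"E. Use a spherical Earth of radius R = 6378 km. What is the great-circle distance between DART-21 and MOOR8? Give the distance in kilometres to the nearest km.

DART-21: φ = -43.64972°, λ = -173.17806°
MOOR8: φ = +23.73611°, λ = +158.77889°
Δφ = 67.3858°,  Δλ = -28.0431°
a = sin²(Δφ/2) + cos φ₁ cos φ₂ sin²(Δλ/2) = 0.346621
c = 2·arcsin(√a) = 1.259011 rad = 72.1360°
d = R·c = 6378 × 1.259011 = 8030.0 km

8030 km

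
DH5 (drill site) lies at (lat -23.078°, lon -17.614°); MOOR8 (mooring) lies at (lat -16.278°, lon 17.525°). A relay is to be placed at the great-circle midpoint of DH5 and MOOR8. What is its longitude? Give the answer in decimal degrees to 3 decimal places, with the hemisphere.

Bx = cos φ₂ cos Δλ = 0.784977,  By = cos φ₂ sin Δλ = 0.552489
φₘ = atan2(sin φ₁ + sin φ₂, √((cos φ₁ + Bx)² + By²)) = -20.56151°
λₘ = λ₁ + atan2(By, cos φ₁ + Bx) = 0.34094°

0.341°E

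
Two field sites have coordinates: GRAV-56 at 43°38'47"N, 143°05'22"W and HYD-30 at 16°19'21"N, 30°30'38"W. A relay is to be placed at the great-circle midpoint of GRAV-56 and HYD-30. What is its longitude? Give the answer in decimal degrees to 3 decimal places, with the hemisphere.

GRAV-56: φ = +43.64639°, λ = -143.08944°
HYD-30: φ = +16.32250°, λ = -30.51056°
Bx = cos φ₂ cos Δλ = -0.368480,  By = cos φ₂ sin Δλ = 0.886136
φₘ = atan2(sin φ₁ + sin φ₂, √((cos φ₁ + Bx)² + By²)) = 45.49381°
λₘ = λ₁ + atan2(By, cos φ₁ + Bx) = -74.92869°

74.929°W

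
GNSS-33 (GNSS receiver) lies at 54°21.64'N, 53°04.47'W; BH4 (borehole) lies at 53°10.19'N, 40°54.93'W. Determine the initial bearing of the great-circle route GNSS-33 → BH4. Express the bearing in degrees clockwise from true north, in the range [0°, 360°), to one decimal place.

GNSS-33: φ = +54.36067°, λ = -53.07450°
BH4: φ = +53.16983°, λ = -40.91550°
Δλ = 12.1590°
y = sin Δλ · cos φ₂ = 0.126258
x = cos φ₁ sin φ₂ − sin φ₁ cos φ₂ cos Δλ = -0.009854
θ = atan2(y, x) = 94.4626° → 94.4626° (mod 360°)

94.5°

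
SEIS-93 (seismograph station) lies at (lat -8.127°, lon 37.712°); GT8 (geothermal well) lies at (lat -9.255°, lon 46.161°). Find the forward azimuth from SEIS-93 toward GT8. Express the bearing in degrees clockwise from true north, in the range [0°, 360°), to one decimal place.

98.3°

Δλ = 8.4490°
y = sin Δλ · cos φ₂ = 0.145016
x = cos φ₁ sin φ₂ − sin φ₁ cos φ₂ cos Δλ = -0.021200
θ = atan2(y, x) = 98.3173° → 98.3173° (mod 360°)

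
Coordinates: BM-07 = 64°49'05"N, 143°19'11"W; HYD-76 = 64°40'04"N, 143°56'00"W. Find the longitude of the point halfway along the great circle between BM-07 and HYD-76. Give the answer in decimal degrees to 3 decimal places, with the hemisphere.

BM-07: φ = +64.81806°, λ = -143.31972°
HYD-76: φ = +64.66778°, λ = -143.93333°
Bx = cos φ₂ cos Δλ = 0.427842,  By = cos φ₂ sin Δλ = -0.004582
φₘ = atan2(sin φ₁ + sin φ₂, √((cos φ₁ + Bx)² + By²)) = 64.74323°
λₘ = λ₁ + atan2(By, cos φ₁ + Bx) = -143.62738°

143.627°W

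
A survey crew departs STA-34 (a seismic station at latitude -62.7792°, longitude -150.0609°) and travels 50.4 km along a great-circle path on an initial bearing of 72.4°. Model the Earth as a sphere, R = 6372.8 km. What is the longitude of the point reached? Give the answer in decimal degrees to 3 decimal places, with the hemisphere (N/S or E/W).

δ = d/R = 50.4/6372.8 = 0.007909 rad
φ₂ = arcsin(sin φ₁ cos δ + cos φ₁ sin δ cos θ)
   = arcsin(-0.88925·0.99997 + 0.45742·0.00791·0.30237) = -62.63904°
λ₂ = λ₁ + atan2(sin θ sin δ cos φ₁, cos δ − sin φ₁ sin φ₂) = -149.12108°

149.121°W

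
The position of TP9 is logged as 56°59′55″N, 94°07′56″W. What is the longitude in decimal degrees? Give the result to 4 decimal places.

94.1322°W

94° + 7′/60 + 56″/3600 = 94 + 0.11667 + 0.01556 = 94.1322°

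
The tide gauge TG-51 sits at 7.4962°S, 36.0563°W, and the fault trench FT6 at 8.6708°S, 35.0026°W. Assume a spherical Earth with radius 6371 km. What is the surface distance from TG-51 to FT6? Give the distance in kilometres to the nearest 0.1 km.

Δφ = -1.1746°,  Δλ = 1.0537°
a = sin²(Δφ/2) + cos φ₁ cos φ₂ sin²(Δλ/2) = 0.000188
c = 2·arcsin(√a) = 0.027419 rad = 1.5710°
d = R·c = 6371 × 0.027419 = 174.7 km

174.7 km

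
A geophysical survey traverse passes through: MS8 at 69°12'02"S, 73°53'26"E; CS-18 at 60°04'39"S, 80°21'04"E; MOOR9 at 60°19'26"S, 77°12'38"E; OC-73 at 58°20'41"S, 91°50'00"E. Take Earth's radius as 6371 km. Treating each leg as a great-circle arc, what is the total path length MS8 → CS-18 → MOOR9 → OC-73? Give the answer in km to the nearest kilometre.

2090 km

MS8: φ = -69.20056°, λ = +73.89056°
CS-18: φ = -60.07750°, λ = +80.35111°
MOOR9: φ = -60.32389°, λ = +77.21056°
OC-73: φ = -58.34472°, λ = +91.83333°
MS8→CS-18: c = 0.166172 rad, d = 1058.68 km
CS-18→MOOR9: c = 0.027575 rad, d = 175.68 km
MOOR9→OC-73: c = 0.134360 rad, d = 856.01 km
Total = 1058.68 + 175.68 + 856.01 = 2090.37 km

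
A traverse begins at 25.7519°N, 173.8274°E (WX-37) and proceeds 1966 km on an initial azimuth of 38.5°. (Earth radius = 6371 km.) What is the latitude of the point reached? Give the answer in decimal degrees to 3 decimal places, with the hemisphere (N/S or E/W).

38.905°N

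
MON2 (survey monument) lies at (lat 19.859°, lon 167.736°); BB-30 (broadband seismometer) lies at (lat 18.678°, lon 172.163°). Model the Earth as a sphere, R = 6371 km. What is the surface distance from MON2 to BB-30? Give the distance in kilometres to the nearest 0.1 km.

Δφ = -1.1810°,  Δλ = 4.4270°
a = sin²(Δφ/2) + cos φ₁ cos φ₂ sin²(Δλ/2) = 0.001435
c = 2·arcsin(√a) = 0.075791 rad = 4.3425°
d = R·c = 6371 × 0.075791 = 482.9 km

482.9 km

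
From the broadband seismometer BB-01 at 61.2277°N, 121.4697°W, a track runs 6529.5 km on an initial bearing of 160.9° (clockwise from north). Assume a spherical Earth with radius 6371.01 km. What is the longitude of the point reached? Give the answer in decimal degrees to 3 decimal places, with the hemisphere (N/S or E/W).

δ = d/R = 6529.5/6371.01 = 1.024877 rad
φ₂ = arcsin(sin φ₁ cos δ + cos φ₁ sin δ cos θ)
   = arcsin(0.87654·0.51920 + 0.48133·0.85465·-0.94495) = 3.80612°
λ₂ = λ₁ + atan2(sin θ sin δ cos φ₁, cos δ − sin φ₁ sin φ₂) = -105.19308°

105.193°W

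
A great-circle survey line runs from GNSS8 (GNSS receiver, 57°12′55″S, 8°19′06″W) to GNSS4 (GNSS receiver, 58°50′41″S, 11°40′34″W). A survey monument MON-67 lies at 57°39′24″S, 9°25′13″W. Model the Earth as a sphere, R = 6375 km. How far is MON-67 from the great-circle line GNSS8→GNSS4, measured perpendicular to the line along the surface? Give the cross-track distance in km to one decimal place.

9.7 km

GNSS8: φ = -57.21528°, λ = -8.31833°
GNSS4: φ = -58.84472°, λ = -11.67611°
MON-67: φ = -57.65667°, λ = -9.42028°
δ₁₃ = central angle GNSS8→MON-67 = 0.012903 rad  (haversine)
θ₁₃ = bearing GNSS8→MON-67 = 232.880°,  θ₁₂ = bearing GNSS8→GNSS4 = 226.079°
dₓₜ = R·arcsin(sin δ₁₃ · sin(θ₁₃ − θ₁₂)) = 6375·arcsin(0.01290·sin(6.802°)) = 9.742 km
|dₓₜ| = 9.742 km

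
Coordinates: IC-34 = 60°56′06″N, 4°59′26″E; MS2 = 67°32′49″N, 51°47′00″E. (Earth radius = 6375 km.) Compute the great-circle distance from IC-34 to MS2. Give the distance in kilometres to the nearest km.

IC-34: φ = +60.93500°, λ = +4.99056°
MS2: φ = +67.54694°, λ = +51.78333°
Δφ = 6.6119°,  Δλ = 46.7928°
a = sin²(Δφ/2) + cos φ₁ cos φ₂ sin²(Δλ/2) = 0.032582
c = 2·arcsin(√a) = 0.362998 rad = 20.7982°
d = R·c = 6375 × 0.362998 = 2314.1 km

2314 km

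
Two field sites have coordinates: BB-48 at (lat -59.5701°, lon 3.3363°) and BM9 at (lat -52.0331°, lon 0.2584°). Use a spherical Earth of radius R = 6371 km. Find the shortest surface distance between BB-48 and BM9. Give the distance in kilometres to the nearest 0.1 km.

859.6 km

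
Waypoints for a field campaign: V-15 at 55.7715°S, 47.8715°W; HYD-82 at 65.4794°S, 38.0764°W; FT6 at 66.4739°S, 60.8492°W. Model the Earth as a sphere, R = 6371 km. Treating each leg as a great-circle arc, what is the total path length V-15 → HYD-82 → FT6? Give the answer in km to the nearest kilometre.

2232 km

V-15→HYD-82: c = 0.188549 rad, d = 1201.25 km
HYD-82→FT6: c = 0.161821 rad, d = 1030.96 km
Total = 1201.25 + 1030.96 = 2232.21 km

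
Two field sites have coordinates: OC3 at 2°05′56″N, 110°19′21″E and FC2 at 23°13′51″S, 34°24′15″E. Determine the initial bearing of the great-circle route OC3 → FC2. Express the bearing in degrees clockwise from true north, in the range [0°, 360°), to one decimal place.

245.7°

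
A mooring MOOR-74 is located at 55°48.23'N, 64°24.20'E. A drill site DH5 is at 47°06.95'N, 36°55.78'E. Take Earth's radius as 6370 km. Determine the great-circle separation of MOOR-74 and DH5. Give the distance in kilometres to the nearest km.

2115 km

MOOR-74: φ = +55.80383°, λ = +64.40333°
DH5: φ = +47.11583°, λ = +36.92967°
Δφ = -8.6880°,  Δλ = -27.4737°
a = sin²(Δφ/2) + cos φ₁ cos φ₂ sin²(Δλ/2) = 0.027304
c = 2·arcsin(√a) = 0.332002 rad = 19.0223°
d = R·c = 6370 × 0.332002 = 2114.9 km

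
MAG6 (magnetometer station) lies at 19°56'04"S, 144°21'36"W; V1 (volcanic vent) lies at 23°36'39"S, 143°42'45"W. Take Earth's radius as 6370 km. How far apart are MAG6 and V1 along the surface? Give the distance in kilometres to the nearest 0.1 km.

414.2 km

MAG6: φ = -19.93444°, λ = -144.36000°
V1: φ = -23.61083°, λ = -143.71250°
Δφ = -3.6764°,  Δλ = 0.6475°
a = sin²(Δφ/2) + cos φ₁ cos φ₂ sin²(Δλ/2) = 0.001056
c = 2·arcsin(√a) = 0.065017 rad = 3.7252°
d = R·c = 6370 × 0.065017 = 414.2 km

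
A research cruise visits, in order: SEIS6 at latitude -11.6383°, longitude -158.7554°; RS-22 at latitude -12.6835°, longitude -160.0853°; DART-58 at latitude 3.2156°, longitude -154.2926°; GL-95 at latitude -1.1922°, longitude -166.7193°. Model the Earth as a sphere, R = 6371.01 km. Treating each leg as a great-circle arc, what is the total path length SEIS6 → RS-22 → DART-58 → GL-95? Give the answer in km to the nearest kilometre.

SEIS6→RS-22: c = 0.029114 rad, d = 185.48 km
RS-22→DART-58: c = 0.295105 rad, d = 1880.12 km
DART-58→GL-95: c = 0.230044 rad, d = 1465.61 km
Total = 185.48 + 1880.12 + 1465.61 = 3531.21 km

3531 km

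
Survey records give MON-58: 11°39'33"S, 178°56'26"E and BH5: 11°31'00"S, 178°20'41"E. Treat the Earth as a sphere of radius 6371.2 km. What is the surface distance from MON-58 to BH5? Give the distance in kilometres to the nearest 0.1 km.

66.8 km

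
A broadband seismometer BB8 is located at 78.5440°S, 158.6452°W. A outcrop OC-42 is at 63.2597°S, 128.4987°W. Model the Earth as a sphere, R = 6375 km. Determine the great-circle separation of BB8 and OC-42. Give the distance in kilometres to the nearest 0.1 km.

Δφ = 15.2843°,  Δλ = 30.1465°
a = sin²(Δφ/2) + cos φ₁ cos φ₂ sin²(Δλ/2) = 0.023729
c = 2·arcsin(√a) = 0.309315 rad = 17.7224°
d = R·c = 6375 × 0.309315 = 1971.9 km

1971.9 km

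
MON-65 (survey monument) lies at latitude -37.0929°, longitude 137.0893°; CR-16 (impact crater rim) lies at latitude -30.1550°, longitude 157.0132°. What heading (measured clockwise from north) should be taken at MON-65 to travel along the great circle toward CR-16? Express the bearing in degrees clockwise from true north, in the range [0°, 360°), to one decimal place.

Δλ = 19.9239°
y = sin Δλ · cos φ₂ = 0.294655
x = cos φ₁ sin φ₂ − sin φ₁ cos φ₂ cos Δλ = 0.089580
θ = atan2(y, x) = 73.0898° → 73.0898° (mod 360°)

73.1°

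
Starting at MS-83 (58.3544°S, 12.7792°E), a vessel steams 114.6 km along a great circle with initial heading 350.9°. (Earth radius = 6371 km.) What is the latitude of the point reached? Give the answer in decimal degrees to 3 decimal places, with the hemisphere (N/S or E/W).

δ = d/R = 114.6/6371 = 0.017988 rad
φ₂ = arcsin(sin φ₁ cos δ + cos φ₁ sin δ cos θ)
   = arcsin(-0.85131·0.99984 + 0.52466·0.01799·0.98741) = -57.33638°
λ₂ = λ₁ + atan2(sin θ sin δ cos φ₁, cos δ − sin φ₁ sin φ₂) = 12.47720°

57.336°S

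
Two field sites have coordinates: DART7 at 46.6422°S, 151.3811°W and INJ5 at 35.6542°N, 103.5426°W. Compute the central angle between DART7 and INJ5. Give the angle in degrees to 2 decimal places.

Δφ = 82.2964°,  Δλ = 47.8385°
a = sin²(Δφ/2) + cos φ₁ cos φ₂ sin²(Δλ/2) = 0.524681
c = 2·arcsin(√a) = 1.620179 rad = 92.8294°

92.83°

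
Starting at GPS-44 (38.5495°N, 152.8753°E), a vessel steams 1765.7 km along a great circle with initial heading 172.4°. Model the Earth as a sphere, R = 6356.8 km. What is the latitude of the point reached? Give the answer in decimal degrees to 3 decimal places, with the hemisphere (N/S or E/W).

δ = d/R = 1765.7/6356.8 = 0.277766 rad
φ₂ = arcsin(sin φ₁ cos δ + cos φ₁ sin δ cos θ)
   = arcsin(0.62319·0.96167 + 0.78207·0.27421·-0.99122) = 22.75170°
λ₂ = λ₁ + atan2(sin θ sin δ cos φ₁, cos δ − sin φ₁ sin φ₂) = 155.12907°

22.752°N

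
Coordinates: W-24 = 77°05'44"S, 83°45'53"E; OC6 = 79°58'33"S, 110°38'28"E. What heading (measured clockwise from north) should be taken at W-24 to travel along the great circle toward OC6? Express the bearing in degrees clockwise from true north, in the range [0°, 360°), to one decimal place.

W-24: φ = -77.09556°, λ = +83.76472°
OC6: φ = -79.97583°, λ = +110.64111°
Δλ = 26.8764°
y = sin Δλ · cos φ₂ = 0.078688
x = cos φ₁ sin φ₂ − sin φ₁ cos φ₂ cos Δλ = -0.068576
θ = atan2(y, x) = 131.0717° → 131.0717° (mod 360°)

131.1°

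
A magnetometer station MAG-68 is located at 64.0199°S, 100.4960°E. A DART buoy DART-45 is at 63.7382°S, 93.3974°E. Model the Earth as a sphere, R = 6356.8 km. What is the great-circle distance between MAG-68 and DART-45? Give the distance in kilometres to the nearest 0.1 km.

Δφ = 0.2817°,  Δλ = -7.0986°
a = sin²(Δφ/2) + cos φ₁ cos φ₂ sin²(Δλ/2) = 0.000749
c = 2·arcsin(√a) = 0.054739 rad = 3.1363°
d = R·c = 6356.8 × 0.054739 = 348.0 km

348.0 km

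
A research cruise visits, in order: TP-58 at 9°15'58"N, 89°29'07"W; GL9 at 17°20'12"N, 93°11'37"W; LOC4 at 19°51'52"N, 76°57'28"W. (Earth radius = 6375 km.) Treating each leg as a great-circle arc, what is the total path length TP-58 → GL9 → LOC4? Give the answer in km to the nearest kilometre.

2718 km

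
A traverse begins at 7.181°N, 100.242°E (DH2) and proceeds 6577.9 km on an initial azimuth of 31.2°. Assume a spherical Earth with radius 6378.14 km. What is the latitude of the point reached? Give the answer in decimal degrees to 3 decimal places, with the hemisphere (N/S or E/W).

δ = d/R = 6577.9/6378.14 = 1.031319 rad
φ₂ = arcsin(sin φ₁ cos δ + cos φ₁ sin δ cos θ)
   = arcsin(0.12500·0.51369 + 0.99216·0.85798·0.85536) = 52.40473°
λ₂ = λ₁ + atan2(sin θ sin δ cos φ₁, cos δ − sin φ₁ sin φ₂) = 147.00449°

52.405°N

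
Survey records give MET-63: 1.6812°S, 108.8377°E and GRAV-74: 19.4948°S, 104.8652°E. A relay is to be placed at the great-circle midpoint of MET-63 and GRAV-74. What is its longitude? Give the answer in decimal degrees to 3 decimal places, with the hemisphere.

Bx = cos φ₂ cos Δλ = 0.940407,  By = cos φ₂ sin Δλ = -0.065306
φₘ = atan2(sin φ₁ + sin φ₂, √((cos φ₁ + Bx)² + By²)) = -10.59422°
λₘ = λ₁ + atan2(By, cos φ₁ + Bx) = 106.90966°

106.910°E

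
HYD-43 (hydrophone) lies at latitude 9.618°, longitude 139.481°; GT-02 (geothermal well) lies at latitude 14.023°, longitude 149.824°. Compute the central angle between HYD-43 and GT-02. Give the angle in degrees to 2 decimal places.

11.04°

Δφ = 4.4050°,  Δλ = 10.3430°
a = sin²(Δφ/2) + cos φ₁ cos φ₂ sin²(Δλ/2) = 0.009249
c = 2·arcsin(√a) = 0.192639 rad = 11.0374°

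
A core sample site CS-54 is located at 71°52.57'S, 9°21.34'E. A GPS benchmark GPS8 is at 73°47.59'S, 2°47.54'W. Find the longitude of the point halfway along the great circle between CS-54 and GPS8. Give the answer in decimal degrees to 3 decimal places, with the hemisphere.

3.612°E

CS-54: φ = -71.87617°, λ = +9.35567°
GPS8: φ = -73.79317°, λ = -2.79233°
Bx = cos φ₂ cos Δλ = 0.272856,  By = cos φ₂ sin Δλ = -0.058734
φₘ = atan2(sin φ₁ + sin φ₂, √((cos φ₁ + Bx)² + By²)) = -72.92515°
λₘ = λ₁ + atan2(By, cos φ₁ + Bx) = 3.61189°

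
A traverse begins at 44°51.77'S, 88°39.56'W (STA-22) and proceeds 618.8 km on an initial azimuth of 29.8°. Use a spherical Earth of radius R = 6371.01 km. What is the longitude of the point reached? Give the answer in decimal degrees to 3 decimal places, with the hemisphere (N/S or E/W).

STA-22: φ = -44.86283°, λ = -88.65933°
δ = d/R = 618.8/6371.01 = 0.097127 rad
φ₂ = arcsin(sin φ₁ cos δ + cos φ₁ sin δ cos θ)
   = arcsin(-0.70541·0.99529 + 0.70880·0.09697·0.86777) = -39.97407°
λ₂ = λ₁ + atan2(sin θ sin δ cos φ₁, cos δ − sin φ₁ sin φ₂) = -85.05369°

85.054°W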